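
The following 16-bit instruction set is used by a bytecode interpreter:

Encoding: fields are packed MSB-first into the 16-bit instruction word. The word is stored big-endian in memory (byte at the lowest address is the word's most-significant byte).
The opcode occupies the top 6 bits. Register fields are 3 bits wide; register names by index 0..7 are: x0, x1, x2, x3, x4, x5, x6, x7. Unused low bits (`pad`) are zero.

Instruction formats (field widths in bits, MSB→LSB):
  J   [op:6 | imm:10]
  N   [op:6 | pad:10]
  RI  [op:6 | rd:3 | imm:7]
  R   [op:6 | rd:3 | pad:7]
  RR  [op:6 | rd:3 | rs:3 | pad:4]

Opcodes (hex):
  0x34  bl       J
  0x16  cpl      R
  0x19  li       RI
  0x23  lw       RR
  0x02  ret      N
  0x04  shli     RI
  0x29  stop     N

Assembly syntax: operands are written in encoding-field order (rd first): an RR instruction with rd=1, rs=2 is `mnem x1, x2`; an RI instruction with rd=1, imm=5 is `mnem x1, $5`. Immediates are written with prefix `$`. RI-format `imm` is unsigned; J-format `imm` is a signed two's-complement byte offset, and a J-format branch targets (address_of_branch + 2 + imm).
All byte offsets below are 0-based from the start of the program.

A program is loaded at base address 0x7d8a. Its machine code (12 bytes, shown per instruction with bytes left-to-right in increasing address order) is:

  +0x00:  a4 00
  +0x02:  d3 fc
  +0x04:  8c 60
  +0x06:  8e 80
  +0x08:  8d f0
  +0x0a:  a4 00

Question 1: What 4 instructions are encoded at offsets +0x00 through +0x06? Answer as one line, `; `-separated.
stop; bl $-4; lw x0, x6; lw x5, x0

@+00  big-endian(a4 00) = 0xa400
  opcode bits[15:10]=0x29: stop/N
@+02  big-endian(d3 fc) = 0xd3fc
  opcode bits[15:10]=0x34: bl/J
  imm@[9:0]=0x3fc (s10→-4) ⇒ $-4
@+04  big-endian(8c 60) = 0x8c60
  opcode bits[15:10]=0x23: lw/RR
  rd@[9:7]=0x0 ⇒ x0
  rs@[6:4]=0x6 ⇒ x6
@+06  big-endian(8e 80) = 0x8e80
  opcode bits[15:10]=0x23: lw/RR
  rd@[9:7]=0x5 ⇒ x5
  rs@[6:4]=0x0 ⇒ x0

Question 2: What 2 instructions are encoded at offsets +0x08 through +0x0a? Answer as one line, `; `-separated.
lw x3, x7; stop

[08] 8d f0 → 0x8df0
  opcode bits[15:10]=0x23: lw/RR
  rd@[9:7]=0x3 ⇒ x3
  rs@[6:4]=0x7 ⇒ x7
[0a] a4 00 → 0xa400
  opcode bits[15:10]=0x29: stop/N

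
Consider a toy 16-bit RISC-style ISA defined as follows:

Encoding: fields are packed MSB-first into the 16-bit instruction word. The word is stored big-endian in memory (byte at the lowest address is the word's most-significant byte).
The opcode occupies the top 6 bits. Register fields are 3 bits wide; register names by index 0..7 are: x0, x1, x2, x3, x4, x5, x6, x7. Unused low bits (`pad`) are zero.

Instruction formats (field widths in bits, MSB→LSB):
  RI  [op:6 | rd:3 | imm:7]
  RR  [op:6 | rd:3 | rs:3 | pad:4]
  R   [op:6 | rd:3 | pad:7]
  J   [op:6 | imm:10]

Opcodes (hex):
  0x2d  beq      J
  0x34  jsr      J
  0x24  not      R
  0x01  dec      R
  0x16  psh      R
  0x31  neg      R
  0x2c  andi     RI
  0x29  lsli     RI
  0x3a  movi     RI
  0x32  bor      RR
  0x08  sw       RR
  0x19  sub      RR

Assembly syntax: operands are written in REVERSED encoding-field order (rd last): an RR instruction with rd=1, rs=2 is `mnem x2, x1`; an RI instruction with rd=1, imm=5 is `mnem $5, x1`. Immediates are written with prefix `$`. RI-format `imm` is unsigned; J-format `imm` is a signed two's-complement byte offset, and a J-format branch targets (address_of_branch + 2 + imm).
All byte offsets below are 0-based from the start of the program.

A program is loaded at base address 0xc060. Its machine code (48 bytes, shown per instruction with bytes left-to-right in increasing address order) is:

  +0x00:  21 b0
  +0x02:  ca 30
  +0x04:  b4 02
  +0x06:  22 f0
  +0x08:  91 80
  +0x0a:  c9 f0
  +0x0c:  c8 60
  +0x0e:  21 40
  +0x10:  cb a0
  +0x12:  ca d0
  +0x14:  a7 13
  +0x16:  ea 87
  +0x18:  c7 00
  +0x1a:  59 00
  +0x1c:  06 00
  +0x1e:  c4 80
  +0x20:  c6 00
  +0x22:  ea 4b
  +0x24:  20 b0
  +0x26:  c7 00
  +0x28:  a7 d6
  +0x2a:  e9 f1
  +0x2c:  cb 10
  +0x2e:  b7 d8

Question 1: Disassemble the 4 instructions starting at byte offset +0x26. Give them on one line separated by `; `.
neg x6; lsli $86, x7; movi $113, x3; bor x1, x6

+0x26: c7 00 ⇒ word 0xc700 (big)
  top 6b → 0x31 → neg [R]
  rd@[9:7]=0x6 ⇒ x6
+0x28: a7 d6 ⇒ word 0xa7d6 (big)
  top 6b → 0x29 → lsli [RI]
  rd@[9:7]=0x7 ⇒ x7
  imm@[6:0]=0x56 ⇒ $86
+0x2a: e9 f1 ⇒ word 0xe9f1 (big)
  top 6b → 0x3a → movi [RI]
  rd@[9:7]=0x3 ⇒ x3
  imm@[6:0]=0x71 ⇒ $113
+0x2c: cb 10 ⇒ word 0xcb10 (big)
  top 6b → 0x32 → bor [RR]
  rd@[9:7]=0x6 ⇒ x6
  rs@[6:4]=0x1 ⇒ x1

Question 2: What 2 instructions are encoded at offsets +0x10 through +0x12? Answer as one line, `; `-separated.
off 0x10: read cb a0 as big → 0xcba0
  opcode bits[15:10]=0x32: bor/RR
  [9:7] rd=7 = x7
  [6:4] rs=2 = x2
off 0x12: read ca d0 as big → 0xcad0
  opcode bits[15:10]=0x32: bor/RR
  [9:7] rd=5 = x5
  [6:4] rs=5 = x5

bor x2, x7; bor x5, x5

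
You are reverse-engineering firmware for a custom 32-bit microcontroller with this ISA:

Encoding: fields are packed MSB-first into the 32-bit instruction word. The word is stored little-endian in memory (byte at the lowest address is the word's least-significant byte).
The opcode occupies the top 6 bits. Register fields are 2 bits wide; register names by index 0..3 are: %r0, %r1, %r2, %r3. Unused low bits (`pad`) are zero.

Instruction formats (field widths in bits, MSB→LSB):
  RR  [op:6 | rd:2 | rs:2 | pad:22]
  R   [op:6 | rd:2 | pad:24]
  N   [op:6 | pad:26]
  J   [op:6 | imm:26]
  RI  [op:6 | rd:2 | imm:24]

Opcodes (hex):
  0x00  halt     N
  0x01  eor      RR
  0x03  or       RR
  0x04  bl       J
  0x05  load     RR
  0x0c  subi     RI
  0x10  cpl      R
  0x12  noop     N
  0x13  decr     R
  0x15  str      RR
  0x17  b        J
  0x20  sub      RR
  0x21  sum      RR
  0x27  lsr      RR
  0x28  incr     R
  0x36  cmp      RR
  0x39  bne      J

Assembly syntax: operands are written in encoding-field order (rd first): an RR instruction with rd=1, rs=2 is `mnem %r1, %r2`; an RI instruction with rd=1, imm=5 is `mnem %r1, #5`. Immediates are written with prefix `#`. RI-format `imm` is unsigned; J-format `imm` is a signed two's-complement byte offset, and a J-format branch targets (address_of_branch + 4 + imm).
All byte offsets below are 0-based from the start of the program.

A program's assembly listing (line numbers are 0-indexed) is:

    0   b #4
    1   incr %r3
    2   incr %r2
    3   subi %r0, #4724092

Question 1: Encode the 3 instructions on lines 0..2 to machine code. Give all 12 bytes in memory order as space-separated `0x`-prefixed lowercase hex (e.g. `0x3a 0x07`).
line 0 (b): pack op=0x17:6|imm=4:26 = 0x5c000004; little→ 04 00 00 5c
line 1 (incr): pack op=0x28:6|rd=3:2|pad=0:24 = 0xa3000000; little→ 00 00 00 a3
line 2 (incr): pack op=0x28:6|rd=2:2|pad=0:24 = 0xa2000000; little→ 00 00 00 a2

0x04 0x00 0x00 0x5c 0x00 0x00 0x00 0xa3 0x00 0x00 0x00 0xa2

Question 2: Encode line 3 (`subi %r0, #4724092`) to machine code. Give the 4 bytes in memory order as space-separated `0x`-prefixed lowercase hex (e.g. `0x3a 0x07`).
0x7c 0x15 0x48 0x30

3. subi fields op=0xc:6|rd=0:2|imm=4724092:24 → word 3048157ch → 7c 15 48 30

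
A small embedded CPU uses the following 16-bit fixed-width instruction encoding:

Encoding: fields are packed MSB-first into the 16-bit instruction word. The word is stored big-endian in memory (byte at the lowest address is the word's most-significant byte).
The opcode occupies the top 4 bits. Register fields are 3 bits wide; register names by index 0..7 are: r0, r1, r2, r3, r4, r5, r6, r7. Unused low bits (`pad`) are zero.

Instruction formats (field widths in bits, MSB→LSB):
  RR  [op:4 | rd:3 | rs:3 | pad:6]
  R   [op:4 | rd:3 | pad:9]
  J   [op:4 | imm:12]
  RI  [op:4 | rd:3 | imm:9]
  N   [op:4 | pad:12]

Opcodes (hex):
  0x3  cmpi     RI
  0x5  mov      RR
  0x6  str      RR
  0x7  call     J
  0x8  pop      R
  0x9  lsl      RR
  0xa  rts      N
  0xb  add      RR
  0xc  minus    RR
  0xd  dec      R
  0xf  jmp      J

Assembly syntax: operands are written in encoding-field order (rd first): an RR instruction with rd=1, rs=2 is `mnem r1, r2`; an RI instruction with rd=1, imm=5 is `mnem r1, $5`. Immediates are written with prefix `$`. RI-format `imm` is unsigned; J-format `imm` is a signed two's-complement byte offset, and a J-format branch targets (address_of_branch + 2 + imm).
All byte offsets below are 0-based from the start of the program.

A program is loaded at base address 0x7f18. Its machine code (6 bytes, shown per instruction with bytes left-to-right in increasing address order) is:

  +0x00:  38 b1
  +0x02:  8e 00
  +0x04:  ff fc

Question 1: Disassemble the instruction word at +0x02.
+0x02: 8e 00 ⇒ word 0x8e00 (big)
  op=0x8e00>>12=0x8 ⇒ pop (R)
  [11:9] rd=7 = r7

pop r7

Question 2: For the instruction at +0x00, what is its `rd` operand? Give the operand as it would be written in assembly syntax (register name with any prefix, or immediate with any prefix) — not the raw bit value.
off 0x00: read 38 b1 as big → 0x38b1
  op=0x38b1>>12=0x3 ⇒ cmpi (RI)
  rd@[11:9]=0x4 ⇒ r4
  imm@[8:0]=0xb1 ⇒ $177

r4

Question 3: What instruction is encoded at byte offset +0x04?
jmp $-4

@+04  big-endian(ff fc) = 0xfffc
  top 4b → 0xf → jmp [J]
  [11:0] imm=4092 (s12→-4) = $-4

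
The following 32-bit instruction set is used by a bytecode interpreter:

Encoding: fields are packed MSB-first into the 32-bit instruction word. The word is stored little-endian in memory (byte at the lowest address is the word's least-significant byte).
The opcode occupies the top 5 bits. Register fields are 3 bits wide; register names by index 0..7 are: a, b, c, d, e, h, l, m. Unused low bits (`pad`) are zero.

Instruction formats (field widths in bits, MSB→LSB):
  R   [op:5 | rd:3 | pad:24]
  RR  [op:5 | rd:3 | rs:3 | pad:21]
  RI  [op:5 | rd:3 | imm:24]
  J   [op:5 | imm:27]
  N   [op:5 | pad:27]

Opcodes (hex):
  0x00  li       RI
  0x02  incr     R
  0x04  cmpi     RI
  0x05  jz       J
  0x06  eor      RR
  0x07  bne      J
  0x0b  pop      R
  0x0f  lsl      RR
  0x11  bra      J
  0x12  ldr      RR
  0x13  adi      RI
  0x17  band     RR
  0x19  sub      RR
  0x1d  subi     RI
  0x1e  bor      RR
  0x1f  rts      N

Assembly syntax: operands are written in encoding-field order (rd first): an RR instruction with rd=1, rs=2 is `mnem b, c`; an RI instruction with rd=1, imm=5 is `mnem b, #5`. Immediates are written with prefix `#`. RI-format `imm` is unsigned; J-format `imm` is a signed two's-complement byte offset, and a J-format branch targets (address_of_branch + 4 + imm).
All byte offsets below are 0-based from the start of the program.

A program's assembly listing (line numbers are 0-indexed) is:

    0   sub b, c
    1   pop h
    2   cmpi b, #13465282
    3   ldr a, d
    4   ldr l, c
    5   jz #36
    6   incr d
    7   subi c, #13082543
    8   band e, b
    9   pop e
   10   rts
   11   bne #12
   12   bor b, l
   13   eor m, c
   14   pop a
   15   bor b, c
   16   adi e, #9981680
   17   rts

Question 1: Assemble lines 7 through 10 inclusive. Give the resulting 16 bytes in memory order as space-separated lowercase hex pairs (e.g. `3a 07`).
af 9f c7 ea 00 00 20 bc 00 00 00 5c 00 00 00 f8

7. subi fields op=0x1d:5|rd=2:3|imm=13082543:24 → word eac79fafh → af 9f c7 ea
8. band fields op=0x17:5|rd=4:3|rs=1:3|pad=0:21 → word bc200000h → 00 00 20 bc
9. pop fields op=0xb:5|rd=4:3|pad=0:24 → word 5c000000h → 00 00 00 5c
10. rts fields op=0x1f:5|pad=0:27 → word f8000000h → 00 00 00 f8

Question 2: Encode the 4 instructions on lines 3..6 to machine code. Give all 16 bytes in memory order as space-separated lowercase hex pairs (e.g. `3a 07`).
00 00 60 90 00 00 40 96 24 00 00 28 00 00 00 13

line 3 (ldr): pack op=0x12:5|rd=0:3|rs=3:3|pad=0:21 = 0x90600000; little→ 00 00 60 90
line 4 (ldr): pack op=0x12:5|rd=6:3|rs=2:3|pad=0:21 = 0x96400000; little→ 00 00 40 96
line 5 (jz): pack op=0x5:5|imm=36:27 = 0x28000024; little→ 24 00 00 28
line 6 (incr): pack op=0x2:5|rd=3:3|pad=0:24 = 0x13000000; little→ 00 00 00 13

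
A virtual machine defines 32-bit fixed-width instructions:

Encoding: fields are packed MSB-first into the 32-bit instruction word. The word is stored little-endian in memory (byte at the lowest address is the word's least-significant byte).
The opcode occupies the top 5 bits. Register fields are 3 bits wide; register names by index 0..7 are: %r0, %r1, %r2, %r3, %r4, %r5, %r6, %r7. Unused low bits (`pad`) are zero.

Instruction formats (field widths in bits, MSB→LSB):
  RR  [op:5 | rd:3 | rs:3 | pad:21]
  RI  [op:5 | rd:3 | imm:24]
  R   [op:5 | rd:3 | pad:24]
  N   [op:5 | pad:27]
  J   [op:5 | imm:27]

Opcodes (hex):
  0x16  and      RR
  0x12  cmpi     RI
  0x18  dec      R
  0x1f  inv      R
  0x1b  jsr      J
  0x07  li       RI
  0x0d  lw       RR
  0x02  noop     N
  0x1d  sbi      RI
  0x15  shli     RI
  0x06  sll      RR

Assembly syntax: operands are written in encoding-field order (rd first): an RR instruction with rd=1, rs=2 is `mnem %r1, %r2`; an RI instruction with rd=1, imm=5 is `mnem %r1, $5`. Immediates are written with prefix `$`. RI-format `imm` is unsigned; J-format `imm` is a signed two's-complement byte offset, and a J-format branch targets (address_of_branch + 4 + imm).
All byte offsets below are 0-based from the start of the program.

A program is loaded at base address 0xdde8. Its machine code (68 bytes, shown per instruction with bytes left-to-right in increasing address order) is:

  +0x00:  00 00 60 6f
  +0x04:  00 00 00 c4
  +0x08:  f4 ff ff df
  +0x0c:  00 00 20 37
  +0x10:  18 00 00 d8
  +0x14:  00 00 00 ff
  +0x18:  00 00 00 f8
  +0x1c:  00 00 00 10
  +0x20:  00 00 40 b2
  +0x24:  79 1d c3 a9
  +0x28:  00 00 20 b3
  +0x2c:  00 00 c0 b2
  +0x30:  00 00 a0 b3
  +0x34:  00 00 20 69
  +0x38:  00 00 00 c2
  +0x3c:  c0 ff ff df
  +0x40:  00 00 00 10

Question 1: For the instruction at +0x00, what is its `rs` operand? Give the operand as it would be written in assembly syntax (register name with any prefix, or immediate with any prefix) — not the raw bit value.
%r3

off 0x00: read 00 00 60 6f as little → 0x6f600000
  opcode bits[31:27]=0xd: lw/RR
  rd@[26:24]=0x7 ⇒ %r7
  rs@[23:21]=0x3 ⇒ %r3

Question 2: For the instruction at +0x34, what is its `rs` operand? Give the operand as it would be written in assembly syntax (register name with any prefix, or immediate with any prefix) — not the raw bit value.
@+34  little-endian(00 00 20 69) = 0x69200000
  top 5b → 0xd → lw [RR]
  rd@[26:24]=0x1 ⇒ %r1
  rs@[23:21]=0x1 ⇒ %r1

%r1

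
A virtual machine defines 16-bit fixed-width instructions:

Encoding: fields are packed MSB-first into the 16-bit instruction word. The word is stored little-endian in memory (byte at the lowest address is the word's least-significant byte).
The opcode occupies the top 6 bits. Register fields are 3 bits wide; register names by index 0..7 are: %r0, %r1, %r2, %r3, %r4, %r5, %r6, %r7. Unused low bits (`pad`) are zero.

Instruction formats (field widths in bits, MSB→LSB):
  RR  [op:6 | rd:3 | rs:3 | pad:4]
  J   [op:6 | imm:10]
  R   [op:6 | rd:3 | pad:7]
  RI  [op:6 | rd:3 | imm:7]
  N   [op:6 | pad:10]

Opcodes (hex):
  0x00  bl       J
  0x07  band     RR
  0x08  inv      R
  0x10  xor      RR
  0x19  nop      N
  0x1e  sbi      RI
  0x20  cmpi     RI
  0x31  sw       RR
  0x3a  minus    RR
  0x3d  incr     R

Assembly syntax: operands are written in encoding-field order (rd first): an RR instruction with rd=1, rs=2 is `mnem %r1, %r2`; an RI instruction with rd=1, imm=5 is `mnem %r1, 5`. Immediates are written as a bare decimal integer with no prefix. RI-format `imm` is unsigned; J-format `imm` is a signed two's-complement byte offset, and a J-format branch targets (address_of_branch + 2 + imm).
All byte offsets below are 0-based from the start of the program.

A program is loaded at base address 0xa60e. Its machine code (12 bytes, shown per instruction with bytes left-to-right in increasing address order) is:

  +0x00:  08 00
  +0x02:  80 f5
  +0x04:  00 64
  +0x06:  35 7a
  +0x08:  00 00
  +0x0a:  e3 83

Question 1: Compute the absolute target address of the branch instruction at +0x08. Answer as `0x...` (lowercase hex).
0xa618

off 0x08: read 00 00 as little → 0x0000
  opcode bits[15:10]=0x0: bl/J
  imm@[9:0]=0x0 ⇒ 0
  target = base 0xa60e + off 0x08 + 2 + imm 0 = 0xa618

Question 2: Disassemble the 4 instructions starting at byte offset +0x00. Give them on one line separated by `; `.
bl 8; incr %r3; nop; sbi %r4, 53

@+00  little-endian(08 00) = 0x0008
  op=0x0008>>10=0x0 ⇒ bl (J)
  [9:0] imm=8 = 8
@+02  little-endian(80 f5) = 0xf580
  op=0xf580>>10=0x3d ⇒ incr (R)
  [9:7] rd=3 = %r3
@+04  little-endian(00 64) = 0x6400
  op=0x6400>>10=0x19 ⇒ nop (N)
@+06  little-endian(35 7a) = 0x7a35
  op=0x7a35>>10=0x1e ⇒ sbi (RI)
  [9:7] rd=4 = %r4
  [6:0] imm=53 = 53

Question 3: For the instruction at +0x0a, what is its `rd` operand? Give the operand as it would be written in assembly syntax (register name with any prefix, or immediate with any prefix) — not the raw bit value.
%r7

@+0a  little-endian(e3 83) = 0x83e3
  op=0x83e3>>10=0x20 ⇒ cmpi (RI)
  rd: (w>>7)&0x7=0x7 → %r7
  imm: (w>>0)&0x7f=0x63 → 99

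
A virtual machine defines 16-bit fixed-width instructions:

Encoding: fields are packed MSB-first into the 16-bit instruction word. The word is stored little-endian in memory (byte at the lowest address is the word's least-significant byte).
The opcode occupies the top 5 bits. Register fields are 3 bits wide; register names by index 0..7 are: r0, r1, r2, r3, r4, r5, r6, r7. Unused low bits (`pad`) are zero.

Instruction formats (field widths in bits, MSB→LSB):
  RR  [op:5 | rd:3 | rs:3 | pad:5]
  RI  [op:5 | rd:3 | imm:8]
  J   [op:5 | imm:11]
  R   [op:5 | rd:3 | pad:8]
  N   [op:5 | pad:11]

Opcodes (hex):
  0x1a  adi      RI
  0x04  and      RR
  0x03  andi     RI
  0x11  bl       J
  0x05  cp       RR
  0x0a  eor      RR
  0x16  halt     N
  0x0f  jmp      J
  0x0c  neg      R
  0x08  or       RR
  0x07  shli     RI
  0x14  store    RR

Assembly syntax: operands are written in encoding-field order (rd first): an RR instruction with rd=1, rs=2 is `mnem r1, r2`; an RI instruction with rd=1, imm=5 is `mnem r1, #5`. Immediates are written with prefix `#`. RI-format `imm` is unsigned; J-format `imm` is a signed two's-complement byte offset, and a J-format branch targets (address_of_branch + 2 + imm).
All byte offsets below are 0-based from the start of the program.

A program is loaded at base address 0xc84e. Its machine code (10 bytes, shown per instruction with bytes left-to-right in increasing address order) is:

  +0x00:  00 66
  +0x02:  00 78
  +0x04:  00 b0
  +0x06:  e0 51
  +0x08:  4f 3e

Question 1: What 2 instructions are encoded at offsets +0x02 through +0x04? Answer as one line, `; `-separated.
jmp #0; halt

off 0x02: read 00 78 as little → 0x7800
  opcode bits[15:11]=0xf: jmp/J
  imm@[10:0]=0x0 ⇒ #0
off 0x04: read 00 b0 as little → 0xb000
  opcode bits[15:11]=0x16: halt/N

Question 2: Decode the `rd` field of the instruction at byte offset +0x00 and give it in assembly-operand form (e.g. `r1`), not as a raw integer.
r6

[00] 00 66 → 0x6600
  op=0x6600>>11=0xc ⇒ neg (R)
  rd: (w>>8)&0x7=0x6 → r6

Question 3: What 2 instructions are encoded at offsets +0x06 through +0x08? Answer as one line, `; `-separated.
eor r1, r7; shli r6, #79

[06] e0 51 → 0x51e0
  opcode bits[15:11]=0xa: eor/RR
  rd@[10:8]=0x1 ⇒ r1
  rs@[7:5]=0x7 ⇒ r7
[08] 4f 3e → 0x3e4f
  opcode bits[15:11]=0x7: shli/RI
  rd@[10:8]=0x6 ⇒ r6
  imm@[7:0]=0x4f ⇒ #79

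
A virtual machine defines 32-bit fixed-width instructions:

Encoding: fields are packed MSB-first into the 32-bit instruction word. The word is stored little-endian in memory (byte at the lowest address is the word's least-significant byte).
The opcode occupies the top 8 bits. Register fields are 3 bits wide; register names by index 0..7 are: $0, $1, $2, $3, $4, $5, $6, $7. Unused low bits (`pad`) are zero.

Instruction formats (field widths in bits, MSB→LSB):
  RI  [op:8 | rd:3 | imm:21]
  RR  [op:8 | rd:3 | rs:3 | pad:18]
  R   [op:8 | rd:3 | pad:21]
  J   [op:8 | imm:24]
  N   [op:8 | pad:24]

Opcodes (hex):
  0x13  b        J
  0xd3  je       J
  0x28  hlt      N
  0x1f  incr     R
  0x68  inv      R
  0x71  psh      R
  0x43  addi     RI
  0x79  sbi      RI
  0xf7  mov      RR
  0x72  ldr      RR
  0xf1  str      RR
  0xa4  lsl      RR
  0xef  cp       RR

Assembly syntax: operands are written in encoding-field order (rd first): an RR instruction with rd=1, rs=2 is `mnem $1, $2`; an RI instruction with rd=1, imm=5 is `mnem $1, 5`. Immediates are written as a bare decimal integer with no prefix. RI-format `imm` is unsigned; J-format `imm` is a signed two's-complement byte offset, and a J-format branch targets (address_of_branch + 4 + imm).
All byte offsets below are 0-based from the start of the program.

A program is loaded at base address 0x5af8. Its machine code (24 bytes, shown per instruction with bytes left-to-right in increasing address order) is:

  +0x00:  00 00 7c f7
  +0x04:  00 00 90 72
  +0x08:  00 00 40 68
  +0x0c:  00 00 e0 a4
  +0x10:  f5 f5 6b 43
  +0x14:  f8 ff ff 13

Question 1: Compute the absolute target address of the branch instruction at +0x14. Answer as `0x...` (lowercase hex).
0x5b08

@+14  little-endian(f8 ff ff 13) = 0x13fffff8
  opcode bits[31:24]=0x13: b/J
  imm: (w>>0)&0xffffff=0xfffff8 (s24→-8) → -8
  target = base 0x5af8 + off 0x14 + 4 + imm -8 = 0x5b08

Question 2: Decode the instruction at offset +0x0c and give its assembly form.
off 0x0c: read 00 00 e0 a4 as little → 0xa4e00000
  top 8b → 0xa4 → lsl [RR]
  [23:21] rd=7 = $7
  [20:18] rs=0 = $0

lsl $7, $0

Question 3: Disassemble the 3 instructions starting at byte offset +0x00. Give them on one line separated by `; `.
mov $3, $7; ldr $4, $4; inv $2

off 0x00: read 00 00 7c f7 as little → 0xf77c0000
  op=0xf77c0000>>24=0xf7 ⇒ mov (RR)
  rd@[23:21]=0x3 ⇒ $3
  rs@[20:18]=0x7 ⇒ $7
off 0x04: read 00 00 90 72 as little → 0x72900000
  op=0x72900000>>24=0x72 ⇒ ldr (RR)
  rd@[23:21]=0x4 ⇒ $4
  rs@[20:18]=0x4 ⇒ $4
off 0x08: read 00 00 40 68 as little → 0x68400000
  op=0x68400000>>24=0x68 ⇒ inv (R)
  rd@[23:21]=0x2 ⇒ $2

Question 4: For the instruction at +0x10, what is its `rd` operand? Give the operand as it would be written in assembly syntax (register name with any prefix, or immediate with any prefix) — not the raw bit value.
@+10  little-endian(f5 f5 6b 43) = 0x436bf5f5
  top 8b → 0x43 → addi [RI]
  rd: (w>>21)&0x7=0x3 → $3
  imm: (w>>0)&0x1fffff=0xbf5f5 → 783861

$3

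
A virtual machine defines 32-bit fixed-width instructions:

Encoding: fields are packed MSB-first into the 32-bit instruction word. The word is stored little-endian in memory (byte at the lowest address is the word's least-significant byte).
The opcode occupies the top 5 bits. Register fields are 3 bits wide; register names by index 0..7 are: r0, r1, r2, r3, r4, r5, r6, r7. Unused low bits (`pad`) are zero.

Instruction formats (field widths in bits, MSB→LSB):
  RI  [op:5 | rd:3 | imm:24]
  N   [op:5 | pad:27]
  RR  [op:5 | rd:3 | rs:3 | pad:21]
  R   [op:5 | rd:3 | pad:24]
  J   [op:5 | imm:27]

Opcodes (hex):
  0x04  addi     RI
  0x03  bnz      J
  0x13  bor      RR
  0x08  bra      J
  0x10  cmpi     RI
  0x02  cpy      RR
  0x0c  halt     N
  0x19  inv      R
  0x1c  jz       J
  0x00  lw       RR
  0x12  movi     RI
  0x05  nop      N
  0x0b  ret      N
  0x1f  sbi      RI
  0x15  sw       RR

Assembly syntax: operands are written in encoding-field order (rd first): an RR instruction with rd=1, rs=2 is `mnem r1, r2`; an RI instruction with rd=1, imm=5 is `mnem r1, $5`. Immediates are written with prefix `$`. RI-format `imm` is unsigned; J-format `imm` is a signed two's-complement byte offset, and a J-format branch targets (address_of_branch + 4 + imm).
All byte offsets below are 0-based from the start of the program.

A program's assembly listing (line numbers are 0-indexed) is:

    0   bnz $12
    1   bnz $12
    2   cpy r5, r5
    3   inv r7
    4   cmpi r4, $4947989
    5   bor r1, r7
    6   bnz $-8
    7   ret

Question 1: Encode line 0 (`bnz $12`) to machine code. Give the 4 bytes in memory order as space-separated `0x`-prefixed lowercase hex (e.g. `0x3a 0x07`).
0x0c 0x00 0x00 0x18

line 0 (bnz): pack op=0x3:5|imm=12:27 = 0x1800000c; little→ 0c 00 00 18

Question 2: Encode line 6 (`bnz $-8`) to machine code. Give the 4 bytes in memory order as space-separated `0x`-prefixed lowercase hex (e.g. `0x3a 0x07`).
0xf8 0xff 0xff 0x1f

L6: bnz op=0x3:5|imm=-8:27 ⇒ 0x1ffffff8 ⇒ little f8 ff ff 1f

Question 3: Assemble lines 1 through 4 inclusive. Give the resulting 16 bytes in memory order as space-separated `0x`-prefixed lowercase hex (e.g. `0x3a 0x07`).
1. bnz fields op=0x3:5|imm=12:27 → word 1800000ch → 0c 00 00 18
2. cpy fields op=0x2:5|rd=5:3|rs=5:3|pad=0:21 → word 15a00000h → 00 00 a0 15
3. inv fields op=0x19:5|rd=7:3|pad=0:24 → word cf000000h → 00 00 00 cf
4. cmpi fields op=0x10:5|rd=4:3|imm=4947989:24 → word 844b8015h → 15 80 4b 84

0x0c 0x00 0x00 0x18 0x00 0x00 0xa0 0x15 0x00 0x00 0x00 0xcf 0x15 0x80 0x4b 0x84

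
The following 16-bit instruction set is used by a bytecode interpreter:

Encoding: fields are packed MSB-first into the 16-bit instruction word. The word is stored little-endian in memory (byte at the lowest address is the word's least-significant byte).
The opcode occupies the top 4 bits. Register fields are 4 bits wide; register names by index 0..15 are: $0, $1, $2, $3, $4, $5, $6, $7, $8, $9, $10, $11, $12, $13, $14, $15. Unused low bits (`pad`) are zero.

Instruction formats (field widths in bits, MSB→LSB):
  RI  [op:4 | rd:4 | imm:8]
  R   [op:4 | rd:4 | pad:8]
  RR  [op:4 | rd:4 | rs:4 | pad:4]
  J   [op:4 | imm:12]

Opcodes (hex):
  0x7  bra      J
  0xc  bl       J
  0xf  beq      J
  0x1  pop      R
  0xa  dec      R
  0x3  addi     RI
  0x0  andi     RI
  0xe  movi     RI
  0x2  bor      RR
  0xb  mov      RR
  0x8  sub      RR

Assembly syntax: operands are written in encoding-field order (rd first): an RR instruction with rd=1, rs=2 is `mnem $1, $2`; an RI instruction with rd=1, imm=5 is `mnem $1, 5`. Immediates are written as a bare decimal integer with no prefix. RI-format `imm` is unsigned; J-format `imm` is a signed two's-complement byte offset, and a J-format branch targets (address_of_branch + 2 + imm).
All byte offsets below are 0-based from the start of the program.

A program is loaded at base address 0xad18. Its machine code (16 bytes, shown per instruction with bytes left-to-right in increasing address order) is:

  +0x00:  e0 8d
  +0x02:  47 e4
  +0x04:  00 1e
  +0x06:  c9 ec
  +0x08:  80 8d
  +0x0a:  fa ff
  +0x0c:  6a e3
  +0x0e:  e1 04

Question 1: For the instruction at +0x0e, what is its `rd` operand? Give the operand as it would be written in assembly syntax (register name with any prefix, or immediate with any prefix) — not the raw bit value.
$4

@+0e  little-endian(e1 04) = 0x04e1
  opcode bits[15:12]=0x0: andi/RI
  rd@[11:8]=0x4 ⇒ $4
  imm@[7:0]=0xe1 ⇒ 225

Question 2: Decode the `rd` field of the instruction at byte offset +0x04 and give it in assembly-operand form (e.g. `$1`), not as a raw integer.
[04] 00 1e → 0x1e00
  op=0x1e00>>12=0x1 ⇒ pop (R)
  [11:8] rd=14 = $14

$14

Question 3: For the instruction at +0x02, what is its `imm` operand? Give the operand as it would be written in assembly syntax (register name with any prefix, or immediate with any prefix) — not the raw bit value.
71

[02] 47 e4 → 0xe447
  op=0xe447>>12=0xe ⇒ movi (RI)
  rd: (w>>8)&0xf=0x4 → $4
  imm: (w>>0)&0xff=0x47 → 71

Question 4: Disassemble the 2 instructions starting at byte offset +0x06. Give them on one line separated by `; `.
+0x06: c9 ec ⇒ word 0xecc9 (little)
  opcode bits[15:12]=0xe: movi/RI
  [11:8] rd=12 = $12
  [7:0] imm=201 = 201
+0x08: 80 8d ⇒ word 0x8d80 (little)
  opcode bits[15:12]=0x8: sub/RR
  [11:8] rd=13 = $13
  [7:4] rs=8 = $8

movi $12, 201; sub $13, $8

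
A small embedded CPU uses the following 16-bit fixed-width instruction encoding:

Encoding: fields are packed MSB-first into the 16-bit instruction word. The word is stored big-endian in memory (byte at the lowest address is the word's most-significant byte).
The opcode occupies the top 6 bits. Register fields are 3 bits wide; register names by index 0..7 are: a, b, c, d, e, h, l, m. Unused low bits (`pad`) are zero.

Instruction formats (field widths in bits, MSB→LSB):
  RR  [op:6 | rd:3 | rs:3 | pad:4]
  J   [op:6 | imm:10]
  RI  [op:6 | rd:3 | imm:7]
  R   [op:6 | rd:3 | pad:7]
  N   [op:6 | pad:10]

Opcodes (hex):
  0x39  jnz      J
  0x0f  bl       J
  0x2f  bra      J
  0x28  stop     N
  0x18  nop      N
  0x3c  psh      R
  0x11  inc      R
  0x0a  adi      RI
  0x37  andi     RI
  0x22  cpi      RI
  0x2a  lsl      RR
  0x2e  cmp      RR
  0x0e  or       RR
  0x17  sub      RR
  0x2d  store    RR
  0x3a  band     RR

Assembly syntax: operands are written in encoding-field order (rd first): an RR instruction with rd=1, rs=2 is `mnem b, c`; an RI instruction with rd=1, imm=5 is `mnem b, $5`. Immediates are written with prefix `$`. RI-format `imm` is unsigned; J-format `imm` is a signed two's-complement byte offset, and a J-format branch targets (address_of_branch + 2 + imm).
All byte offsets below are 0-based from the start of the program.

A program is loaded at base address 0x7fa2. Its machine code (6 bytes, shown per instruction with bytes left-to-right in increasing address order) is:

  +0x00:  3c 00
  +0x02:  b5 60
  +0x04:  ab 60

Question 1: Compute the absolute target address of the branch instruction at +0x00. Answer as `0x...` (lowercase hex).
0x7fa4

@+00  big-endian(3c 00) = 0x3c00
  op=0x3c00>>10=0xf ⇒ bl (J)
  imm@[9:0]=0x0 ⇒ $0
  target = base 0x7fa2 + off 0x00 + 2 + imm 0 = 0x7fa4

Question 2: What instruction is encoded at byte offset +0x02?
+0x02: b5 60 ⇒ word 0xb560 (big)
  op=0xb560>>10=0x2d ⇒ store (RR)
  [9:7] rd=2 = c
  [6:4] rs=6 = l

store c, l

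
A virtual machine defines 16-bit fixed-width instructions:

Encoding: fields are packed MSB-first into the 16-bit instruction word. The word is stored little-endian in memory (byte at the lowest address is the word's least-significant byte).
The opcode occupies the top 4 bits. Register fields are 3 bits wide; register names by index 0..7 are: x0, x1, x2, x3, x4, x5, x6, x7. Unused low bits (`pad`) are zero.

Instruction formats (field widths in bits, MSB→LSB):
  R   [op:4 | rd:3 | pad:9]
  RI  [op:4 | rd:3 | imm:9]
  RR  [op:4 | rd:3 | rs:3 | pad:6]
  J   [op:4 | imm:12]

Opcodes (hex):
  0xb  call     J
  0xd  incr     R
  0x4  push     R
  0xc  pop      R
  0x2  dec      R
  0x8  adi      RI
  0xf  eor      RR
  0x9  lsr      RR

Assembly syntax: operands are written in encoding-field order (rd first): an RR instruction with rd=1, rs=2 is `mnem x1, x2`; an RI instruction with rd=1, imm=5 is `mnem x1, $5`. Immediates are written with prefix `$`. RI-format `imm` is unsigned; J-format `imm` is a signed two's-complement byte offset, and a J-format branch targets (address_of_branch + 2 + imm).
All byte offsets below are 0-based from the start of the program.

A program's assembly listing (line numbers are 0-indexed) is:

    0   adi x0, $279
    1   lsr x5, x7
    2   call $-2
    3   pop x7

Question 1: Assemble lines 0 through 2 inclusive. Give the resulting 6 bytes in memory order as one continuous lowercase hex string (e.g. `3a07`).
0. adi fields op=0x8:4|rd=0:3|imm=279:9 → word 8117h → 17 81
1. lsr fields op=0x9:4|rd=5:3|rs=7:3|pad=0:6 → word 9bc0h → c0 9b
2. call fields op=0xb:4|imm=-2:12 → word bffeh → fe bf

1781c09bfebf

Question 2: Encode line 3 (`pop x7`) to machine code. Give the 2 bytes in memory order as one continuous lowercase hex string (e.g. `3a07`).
00ce

3. pop fields op=0xc:4|rd=7:3|pad=0:9 → word ce00h → 00 ce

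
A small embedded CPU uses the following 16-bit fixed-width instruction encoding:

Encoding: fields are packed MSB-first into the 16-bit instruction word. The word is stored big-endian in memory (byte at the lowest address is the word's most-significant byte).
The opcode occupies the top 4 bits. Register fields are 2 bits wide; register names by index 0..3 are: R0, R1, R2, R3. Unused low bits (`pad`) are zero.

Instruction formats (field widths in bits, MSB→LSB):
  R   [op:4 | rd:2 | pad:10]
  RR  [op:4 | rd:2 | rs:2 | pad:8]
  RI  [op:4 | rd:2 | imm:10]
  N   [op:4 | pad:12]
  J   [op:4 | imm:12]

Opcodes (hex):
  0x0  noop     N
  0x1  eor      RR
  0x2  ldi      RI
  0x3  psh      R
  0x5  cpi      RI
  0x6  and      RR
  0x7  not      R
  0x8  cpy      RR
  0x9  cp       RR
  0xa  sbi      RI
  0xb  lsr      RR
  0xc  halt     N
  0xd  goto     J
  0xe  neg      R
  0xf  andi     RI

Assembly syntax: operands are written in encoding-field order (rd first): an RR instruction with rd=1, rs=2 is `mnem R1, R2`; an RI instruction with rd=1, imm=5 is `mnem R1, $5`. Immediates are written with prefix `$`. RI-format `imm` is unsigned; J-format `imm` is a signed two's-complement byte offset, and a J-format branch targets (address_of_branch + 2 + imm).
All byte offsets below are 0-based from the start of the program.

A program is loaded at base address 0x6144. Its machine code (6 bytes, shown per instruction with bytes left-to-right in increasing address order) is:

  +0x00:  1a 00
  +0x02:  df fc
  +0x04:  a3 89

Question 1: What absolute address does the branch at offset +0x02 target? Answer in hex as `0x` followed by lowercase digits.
0x6144

[02] df fc → 0xdffc
  op=0xdffc>>12=0xd ⇒ goto (J)
  [11:0] imm=4092 (s12→-4) = $-4
  target = base 0x6144 + off 0x02 + 2 + imm -4 = 0x6144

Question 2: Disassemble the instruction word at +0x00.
off 0x00: read 1a 00 as big → 0x1a00
  op=0x1a00>>12=0x1 ⇒ eor (RR)
  rd: (w>>10)&0x3=0x2 → R2
  rs: (w>>8)&0x3=0x2 → R2

eor R2, R2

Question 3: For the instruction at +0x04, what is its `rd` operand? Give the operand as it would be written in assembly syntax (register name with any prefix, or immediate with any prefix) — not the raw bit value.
@+04  big-endian(a3 89) = 0xa389
  opcode bits[15:12]=0xa: sbi/RI
  [11:10] rd=0 = R0
  [9:0] imm=905 = $905

R0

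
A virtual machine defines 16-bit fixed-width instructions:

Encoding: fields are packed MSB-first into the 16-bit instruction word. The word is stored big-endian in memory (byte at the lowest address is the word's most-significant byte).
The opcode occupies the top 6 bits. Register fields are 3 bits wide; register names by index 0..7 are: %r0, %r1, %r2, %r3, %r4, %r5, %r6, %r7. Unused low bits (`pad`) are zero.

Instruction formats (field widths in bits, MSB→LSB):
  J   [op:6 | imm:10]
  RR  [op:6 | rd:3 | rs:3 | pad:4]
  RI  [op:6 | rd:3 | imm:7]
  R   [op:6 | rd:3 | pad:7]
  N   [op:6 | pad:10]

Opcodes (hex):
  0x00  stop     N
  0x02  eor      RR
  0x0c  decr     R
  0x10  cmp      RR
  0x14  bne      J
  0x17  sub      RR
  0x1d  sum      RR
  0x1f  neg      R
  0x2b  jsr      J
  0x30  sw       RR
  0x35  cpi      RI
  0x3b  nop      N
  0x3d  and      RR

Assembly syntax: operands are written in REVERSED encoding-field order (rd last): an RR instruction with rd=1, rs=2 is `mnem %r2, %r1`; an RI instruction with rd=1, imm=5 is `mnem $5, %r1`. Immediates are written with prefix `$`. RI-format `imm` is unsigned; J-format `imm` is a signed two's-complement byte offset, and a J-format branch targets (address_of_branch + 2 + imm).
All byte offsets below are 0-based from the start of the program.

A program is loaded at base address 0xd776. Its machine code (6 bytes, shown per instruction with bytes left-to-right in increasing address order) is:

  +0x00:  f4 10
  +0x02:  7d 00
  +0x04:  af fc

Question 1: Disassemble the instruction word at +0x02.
off 0x02: read 7d 00 as big → 0x7d00
  opcode bits[15:10]=0x1f: neg/R
  [9:7] rd=2 = %r2

neg %r2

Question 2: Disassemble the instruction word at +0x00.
off 0x00: read f4 10 as big → 0xf410
  op=0xf410>>10=0x3d ⇒ and (RR)
  rd@[9:7]=0x0 ⇒ %r0
  rs@[6:4]=0x1 ⇒ %r1

and %r1, %r0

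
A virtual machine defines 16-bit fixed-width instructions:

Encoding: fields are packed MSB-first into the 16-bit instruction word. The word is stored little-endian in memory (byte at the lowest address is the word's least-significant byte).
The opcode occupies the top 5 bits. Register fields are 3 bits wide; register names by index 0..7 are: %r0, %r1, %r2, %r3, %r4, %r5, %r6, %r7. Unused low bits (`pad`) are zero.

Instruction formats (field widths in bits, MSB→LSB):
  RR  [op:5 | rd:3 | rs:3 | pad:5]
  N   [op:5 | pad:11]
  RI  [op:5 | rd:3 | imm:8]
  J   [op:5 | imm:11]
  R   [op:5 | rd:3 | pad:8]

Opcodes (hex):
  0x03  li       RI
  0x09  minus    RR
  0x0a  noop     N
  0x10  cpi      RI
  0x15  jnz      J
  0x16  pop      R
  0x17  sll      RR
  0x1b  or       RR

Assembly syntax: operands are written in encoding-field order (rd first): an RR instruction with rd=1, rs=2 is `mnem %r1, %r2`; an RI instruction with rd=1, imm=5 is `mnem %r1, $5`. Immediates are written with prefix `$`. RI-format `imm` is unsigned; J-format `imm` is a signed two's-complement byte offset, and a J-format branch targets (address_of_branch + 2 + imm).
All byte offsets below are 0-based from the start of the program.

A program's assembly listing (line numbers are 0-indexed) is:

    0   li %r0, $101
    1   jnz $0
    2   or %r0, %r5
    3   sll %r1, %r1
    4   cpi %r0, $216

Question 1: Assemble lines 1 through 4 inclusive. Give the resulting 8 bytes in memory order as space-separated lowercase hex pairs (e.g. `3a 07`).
1. jnz fields op=0x15:5|imm=0:11 → word a800h → 00 a8
2. or fields op=0x1b:5|rd=0:3|rs=5:3|pad=0:5 → word d8a0h → a0 d8
3. sll fields op=0x17:5|rd=1:3|rs=1:3|pad=0:5 → word b920h → 20 b9
4. cpi fields op=0x10:5|rd=0:3|imm=216:8 → word 80d8h → d8 80

00 a8 a0 d8 20 b9 d8 80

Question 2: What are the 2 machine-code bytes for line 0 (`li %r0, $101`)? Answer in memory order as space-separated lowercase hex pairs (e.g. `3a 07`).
L0: li op=0x3:5|rd=0:3|imm=101:8 ⇒ 0x1865 ⇒ little 65 18

65 18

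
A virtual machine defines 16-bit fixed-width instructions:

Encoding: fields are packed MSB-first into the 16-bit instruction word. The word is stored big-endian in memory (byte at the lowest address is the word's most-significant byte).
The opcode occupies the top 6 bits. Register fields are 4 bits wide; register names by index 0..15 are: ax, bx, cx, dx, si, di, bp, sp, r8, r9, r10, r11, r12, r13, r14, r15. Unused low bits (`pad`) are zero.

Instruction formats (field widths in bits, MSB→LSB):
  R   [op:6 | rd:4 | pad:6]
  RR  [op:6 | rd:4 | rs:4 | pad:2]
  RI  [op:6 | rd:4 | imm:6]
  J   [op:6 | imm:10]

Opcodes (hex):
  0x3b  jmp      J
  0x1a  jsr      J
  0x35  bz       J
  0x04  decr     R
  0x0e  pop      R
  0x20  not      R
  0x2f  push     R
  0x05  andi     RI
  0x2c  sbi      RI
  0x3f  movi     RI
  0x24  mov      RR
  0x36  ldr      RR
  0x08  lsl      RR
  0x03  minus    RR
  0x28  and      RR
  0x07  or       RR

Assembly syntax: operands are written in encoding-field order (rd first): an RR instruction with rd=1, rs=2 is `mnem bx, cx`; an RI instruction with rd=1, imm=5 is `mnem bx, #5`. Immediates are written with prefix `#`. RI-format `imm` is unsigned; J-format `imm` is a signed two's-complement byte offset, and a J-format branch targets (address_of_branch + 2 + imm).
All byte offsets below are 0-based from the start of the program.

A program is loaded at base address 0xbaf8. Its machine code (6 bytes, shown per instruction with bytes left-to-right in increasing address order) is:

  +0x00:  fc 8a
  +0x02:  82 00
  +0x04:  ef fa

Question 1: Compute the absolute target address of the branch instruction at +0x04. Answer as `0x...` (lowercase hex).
@+04  big-endian(ef fa) = 0xeffa
  opcode bits[15:10]=0x3b: jmp/J
  imm@[9:0]=0x3fa (s10→-6) ⇒ #-6
  target = base 0xbaf8 + off 0x04 + 2 + imm -6 = 0xbaf8

0xbaf8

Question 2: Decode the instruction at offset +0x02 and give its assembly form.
[02] 82 00 → 0x8200
  op=0x8200>>10=0x20 ⇒ not (R)
  [9:6] rd=8 = r8

not r8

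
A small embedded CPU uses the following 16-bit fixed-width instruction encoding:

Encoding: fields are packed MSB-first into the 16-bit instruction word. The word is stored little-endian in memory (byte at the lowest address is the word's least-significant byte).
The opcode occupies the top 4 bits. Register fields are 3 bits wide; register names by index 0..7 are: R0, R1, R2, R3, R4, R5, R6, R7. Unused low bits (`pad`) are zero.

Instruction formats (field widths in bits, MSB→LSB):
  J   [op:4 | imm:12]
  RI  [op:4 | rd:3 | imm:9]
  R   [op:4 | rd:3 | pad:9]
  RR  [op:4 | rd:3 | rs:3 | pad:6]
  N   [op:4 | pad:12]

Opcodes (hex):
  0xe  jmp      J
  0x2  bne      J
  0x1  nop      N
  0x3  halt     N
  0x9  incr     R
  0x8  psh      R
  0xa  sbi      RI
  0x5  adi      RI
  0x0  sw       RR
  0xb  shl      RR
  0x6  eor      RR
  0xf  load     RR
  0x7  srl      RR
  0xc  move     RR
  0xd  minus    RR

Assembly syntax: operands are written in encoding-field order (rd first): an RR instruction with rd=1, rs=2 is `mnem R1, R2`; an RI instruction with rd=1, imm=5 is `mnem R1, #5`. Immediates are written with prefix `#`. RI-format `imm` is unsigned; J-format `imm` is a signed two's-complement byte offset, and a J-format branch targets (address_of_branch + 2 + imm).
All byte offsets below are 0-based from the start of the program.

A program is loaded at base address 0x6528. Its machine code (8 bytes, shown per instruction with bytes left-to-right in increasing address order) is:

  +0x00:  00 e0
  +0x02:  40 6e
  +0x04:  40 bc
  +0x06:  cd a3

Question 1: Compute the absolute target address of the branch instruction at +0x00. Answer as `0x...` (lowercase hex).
0x652a

+0x00: 00 e0 ⇒ word 0xe000 (little)
  op=0xe000>>12=0xe ⇒ jmp (J)
  imm: (w>>0)&0xfff=0x0 → #0
  target = base 0x6528 + off 0x00 + 2 + imm 0 = 0x652a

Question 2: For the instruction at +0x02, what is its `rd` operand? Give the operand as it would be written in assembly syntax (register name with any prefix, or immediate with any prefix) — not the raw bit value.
R7

@+02  little-endian(40 6e) = 0x6e40
  top 4b → 0x6 → eor [RR]
  rd@[11:9]=0x7 ⇒ R7
  rs@[8:6]=0x1 ⇒ R1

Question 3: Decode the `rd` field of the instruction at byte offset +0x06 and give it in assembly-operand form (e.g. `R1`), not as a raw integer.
R1

@+06  little-endian(cd a3) = 0xa3cd
  top 4b → 0xa → sbi [RI]
  rd: (w>>9)&0x7=0x1 → R1
  imm: (w>>0)&0x1ff=0x1cd → #461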